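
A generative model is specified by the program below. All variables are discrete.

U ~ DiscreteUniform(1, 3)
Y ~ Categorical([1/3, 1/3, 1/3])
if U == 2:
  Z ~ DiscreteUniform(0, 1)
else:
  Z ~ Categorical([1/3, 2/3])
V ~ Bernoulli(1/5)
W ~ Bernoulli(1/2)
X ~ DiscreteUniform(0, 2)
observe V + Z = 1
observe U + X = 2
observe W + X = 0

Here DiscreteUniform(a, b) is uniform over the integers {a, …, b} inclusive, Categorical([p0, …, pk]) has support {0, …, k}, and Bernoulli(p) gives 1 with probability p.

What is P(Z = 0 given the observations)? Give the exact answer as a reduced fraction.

Enumerate traces; 6 have nonzero weight after conditioning:
  (U=2, Y=0, Z=0, V=1, W=0, X=0) weight 1/540
  (U=2, Y=0, Z=1, V=0, W=0, X=0) weight 1/135
  (U=2, Y=1, Z=0, V=1, W=0, X=0) weight 1/540
  (U=2, Y=1, Z=1, V=0, W=0, X=0) weight 1/135
  (U=2, Y=2, Z=0, V=1, W=0, X=0) weight 1/540
  (U=2, Y=2, Z=1, V=0, W=0, X=0) weight 1/135
Group by Z:
  weight(Z=0) = 1/180
  weight(Z=1) = 1/45
Total weight = 1/180 + 1/45 = 1/36
P(Z=0 | obs) = 1/180 / 1/36 = 1/5
P(Z=1 | obs) = 1/45 / 1/36 = 4/5

P(Z = 0 | obs) = 1/5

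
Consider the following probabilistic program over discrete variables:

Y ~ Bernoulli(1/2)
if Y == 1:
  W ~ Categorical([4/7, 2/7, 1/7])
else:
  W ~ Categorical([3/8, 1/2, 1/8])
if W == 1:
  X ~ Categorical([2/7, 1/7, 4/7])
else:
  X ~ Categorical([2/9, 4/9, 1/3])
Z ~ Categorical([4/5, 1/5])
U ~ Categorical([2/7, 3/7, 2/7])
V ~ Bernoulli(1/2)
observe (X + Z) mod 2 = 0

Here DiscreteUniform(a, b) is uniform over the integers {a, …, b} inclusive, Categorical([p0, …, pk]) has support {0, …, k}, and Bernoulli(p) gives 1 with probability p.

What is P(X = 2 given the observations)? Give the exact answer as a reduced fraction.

Enumerate traces; 108 have nonzero weight after conditioning:
  (Y=0, W=0, X=0, Z=0, U=0, V=0) weight 1/210
  (Y=0, W=0, X=0, Z=0, U=0, V=1) weight 1/210
  (Y=0, W=0, X=0, Z=0, U=1, V=0) weight 1/140
  (Y=0, W=0, X=0, Z=0, U=1, V=1) weight 1/140
  (Y=0, W=0, X=0, Z=0, U=2, V=0) weight 1/210
  (Y=0, W=0, X=0, Z=0, U=2, V=1) weight 1/210
  (Y=0, W=0, X=1, Z=1, U=0, V=0) weight 1/420
  (Y=0, W=0, X=1, Z=1, U=0, V=1) weight 1/420
  (Y=0, W=0, X=2, Z=0, U=0, V=0) weight 1/140
  … 99 more
Group by X:
  weight(X=0) = 436/2205
  weight(X=1) = 115/1764
  weight(X=2) = 251/735
Total weight = 436/2205 + 115/1764 + 251/735 = 1777/2940
P(X=0 | obs) = 436/2205 / 1777/2940 = 1744/5331
P(X=1 | obs) = 115/1764 / 1777/2940 = 575/5331
P(X=2 | obs) = 251/735 / 1777/2940 = 1004/1777

P(X = 2 | obs) = 1004/1777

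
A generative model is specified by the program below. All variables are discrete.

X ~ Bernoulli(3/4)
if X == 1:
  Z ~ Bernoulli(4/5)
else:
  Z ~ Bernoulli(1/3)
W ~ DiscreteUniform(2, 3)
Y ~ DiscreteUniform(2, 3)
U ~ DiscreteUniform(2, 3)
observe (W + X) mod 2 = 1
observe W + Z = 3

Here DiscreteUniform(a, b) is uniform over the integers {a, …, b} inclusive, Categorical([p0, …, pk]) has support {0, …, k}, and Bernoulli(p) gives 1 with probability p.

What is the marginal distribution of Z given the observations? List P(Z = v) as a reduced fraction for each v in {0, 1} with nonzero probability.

Enumerate traces; 8 have nonzero weight after conditioning:
  (X=0, Z=0, W=3, Y=2, U=2) weight 1/48
  (X=0, Z=0, W=3, Y=2, U=3) weight 1/48
  (X=0, Z=0, W=3, Y=3, U=2) weight 1/48
  (X=0, Z=0, W=3, Y=3, U=3) weight 1/48
  (X=1, Z=1, W=2, Y=2, U=2) weight 3/40
  (X=1, Z=1, W=2, Y=2, U=3) weight 3/40
  (X=1, Z=1, W=2, Y=3, U=2) weight 3/40
  (X=1, Z=1, W=2, Y=3, U=3) weight 3/40
Group by Z:
  weight(Z=0) = 1/12
  weight(Z=1) = 3/10
Total weight = 1/12 + 3/10 = 23/60
P(Z=0 | obs) = 1/12 / 23/60 = 5/23
P(Z=1 | obs) = 3/10 / 23/60 = 18/23

P(Z=0) = 5/23, P(Z=1) = 18/23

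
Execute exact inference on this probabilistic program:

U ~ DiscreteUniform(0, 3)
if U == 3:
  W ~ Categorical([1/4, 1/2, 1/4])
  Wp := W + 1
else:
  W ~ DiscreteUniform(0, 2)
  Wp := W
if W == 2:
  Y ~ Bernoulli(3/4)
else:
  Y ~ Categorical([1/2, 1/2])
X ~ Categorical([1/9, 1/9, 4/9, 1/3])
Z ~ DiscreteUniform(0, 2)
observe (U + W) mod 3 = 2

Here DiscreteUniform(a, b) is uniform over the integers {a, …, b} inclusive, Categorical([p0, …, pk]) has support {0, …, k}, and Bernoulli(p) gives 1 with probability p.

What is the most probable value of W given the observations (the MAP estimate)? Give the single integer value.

argmax_v P(W = v | obs) = 2

Enumerate traces; 96 have nonzero weight after conditioning:
  (U=0, W=2, Y=0, X=0, Z=0) weight 1/1296
  (U=0, W=2, Y=0, X=0, Z=1) weight 1/1296
  (U=0, W=2, Y=0, X=0, Z=2) weight 1/1296
  (U=0, W=2, Y=0, X=1, Z=0) weight 1/1296
  (U=0, W=2, Y=0, X=1, Z=1) weight 1/1296
  (U=0, W=2, Y=0, X=1, Z=2) weight 1/1296
  (U=0, W=2, Y=0, X=2, Z=0) weight 1/324
  (U=0, W=2, Y=0, X=2, Z=1) weight 1/324
  (U=1, W=1, Y=0, X=0, Z=0) weight 1/648
  (U=2, W=0, Y=0, X=0, Z=0) weight 1/648
  … 86 more
Group by W:
  weight(W=0) = 1/12
  weight(W=1) = 1/12
  weight(W=2) = 7/48
Total weight = 1/12 + 1/12 + 7/48 = 5/16
P(W=0 | obs) = 1/12 / 5/16 = 4/15
P(W=1 | obs) = 1/12 / 5/16 = 4/15
P(W=2 | obs) = 7/48 / 5/16 = 7/15
argmax = 2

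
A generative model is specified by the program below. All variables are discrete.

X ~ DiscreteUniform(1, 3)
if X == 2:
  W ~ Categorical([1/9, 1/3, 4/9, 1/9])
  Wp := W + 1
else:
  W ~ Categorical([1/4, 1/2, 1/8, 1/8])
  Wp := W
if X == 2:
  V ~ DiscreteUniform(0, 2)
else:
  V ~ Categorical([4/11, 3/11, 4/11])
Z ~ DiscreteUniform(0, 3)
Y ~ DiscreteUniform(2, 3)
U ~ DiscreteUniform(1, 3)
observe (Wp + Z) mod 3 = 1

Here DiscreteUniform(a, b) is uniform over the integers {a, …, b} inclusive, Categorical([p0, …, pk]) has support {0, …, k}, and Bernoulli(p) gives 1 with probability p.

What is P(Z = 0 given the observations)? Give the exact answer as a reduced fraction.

Enumerate traces; 288 have nonzero weight after conditioning:
  (X=1, W=0, V=0, Z=1, Y=2, U=1) weight 1/792
  (X=1, W=0, V=0, Z=1, Y=2, U=2) weight 1/792
  (X=1, W=0, V=0, Z=1, Y=2, U=3) weight 1/792
  (X=1, W=0, V=0, Z=1, Y=3, U=1) weight 1/792
  (X=1, W=0, V=0, Z=1, Y=3, U=2) weight 1/792
  (X=1, W=0, V=0, Z=1, Y=3, U=3) weight 1/792
  (X=1, W=0, V=1, Z=1, Y=2, U=1) weight 1/1056
  (X=1, W=0, V=1, Z=1, Y=2, U=2) weight 1/1056
  (X=1, W=1, V=0, Z=0, Y=2, U=1) weight 1/396
  (X=1, W=1, V=0, Z=3, Y=2, U=1) weight 1/396
  … 278 more
Group by Z:
  weight(Z=0) = 11/108
  weight(Z=1) = 43/432
  weight(Z=2) = 7/144
  weight(Z=3) = 11/108
Total weight = 11/108 + 43/432 + 7/144 + 11/108 = 19/54
P(Z=0 | obs) = 11/108 / 19/54 = 11/38
P(Z=1 | obs) = 43/432 / 19/54 = 43/152
P(Z=2 | obs) = 7/144 / 19/54 = 21/152
P(Z=3 | obs) = 11/108 / 19/54 = 11/38

P(Z = 0 | obs) = 11/38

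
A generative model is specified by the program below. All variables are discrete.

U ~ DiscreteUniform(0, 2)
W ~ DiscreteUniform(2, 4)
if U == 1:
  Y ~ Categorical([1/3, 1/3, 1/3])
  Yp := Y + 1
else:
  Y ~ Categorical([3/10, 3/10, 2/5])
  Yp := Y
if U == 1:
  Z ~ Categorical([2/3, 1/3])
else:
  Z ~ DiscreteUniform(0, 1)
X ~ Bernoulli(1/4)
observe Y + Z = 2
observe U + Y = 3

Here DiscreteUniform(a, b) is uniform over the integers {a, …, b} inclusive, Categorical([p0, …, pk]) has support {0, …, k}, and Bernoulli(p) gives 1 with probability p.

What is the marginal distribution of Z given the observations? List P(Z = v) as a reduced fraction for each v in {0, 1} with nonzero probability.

Enumerate traces; 12 have nonzero weight after conditioning:
  (U=1, W=2, Y=2, Z=0, X=0) weight 1/54
  (U=1, W=2, Y=2, Z=0, X=1) weight 1/162
  (U=1, W=3, Y=2, Z=0, X=0) weight 1/54
  (U=1, W=3, Y=2, Z=0, X=1) weight 1/162
  (U=1, W=4, Y=2, Z=0, X=0) weight 1/54
  (U=1, W=4, Y=2, Z=0, X=1) weight 1/162
  (U=2, W=2, Y=1, Z=1, X=0) weight 1/80
  (U=2, W=2, Y=1, Z=1, X=1) weight 1/240
  … 4 more
Group by Z:
  weight(Z=0) = 2/27
  weight(Z=1) = 1/20
Total weight = 2/27 + 1/20 = 67/540
P(Z=0 | obs) = 2/27 / 67/540 = 40/67
P(Z=1 | obs) = 1/20 / 67/540 = 27/67

P(Z=0) = 40/67, P(Z=1) = 27/67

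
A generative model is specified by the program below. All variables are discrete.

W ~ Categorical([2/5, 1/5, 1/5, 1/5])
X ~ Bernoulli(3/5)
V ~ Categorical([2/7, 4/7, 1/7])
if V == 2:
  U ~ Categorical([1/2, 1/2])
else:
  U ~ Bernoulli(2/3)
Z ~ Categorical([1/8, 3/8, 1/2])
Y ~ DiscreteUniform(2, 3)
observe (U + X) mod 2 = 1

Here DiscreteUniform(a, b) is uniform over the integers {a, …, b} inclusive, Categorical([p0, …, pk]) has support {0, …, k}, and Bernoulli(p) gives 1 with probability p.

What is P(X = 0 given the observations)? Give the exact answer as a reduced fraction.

P(X = 0 | obs) = 6/11

Enumerate traces; 144 have nonzero weight after conditioning:
  (W=0, X=0, V=0, U=1, Z=0, Y=2) weight 1/525
  (W=0, X=0, V=0, U=1, Z=0, Y=3) weight 1/525
  (W=0, X=0, V=0, U=1, Z=1, Y=2) weight 1/175
  (W=0, X=0, V=0, U=1, Z=1, Y=3) weight 1/175
  (W=0, X=0, V=0, U=1, Z=2, Y=2) weight 4/525
  (W=0, X=0, V=0, U=1, Z=2, Y=3) weight 4/525
  (W=0, X=0, V=1, U=1, Z=0, Y=2) weight 2/525
  (W=0, X=0, V=1, U=1, Z=0, Y=3) weight 2/525
  (W=0, X=1, V=0, U=0, Z=0, Y=2) weight 1/700
  … 135 more
Group by X:
  weight(X=0) = 9/35
  weight(X=1) = 3/14
Total weight = 9/35 + 3/14 = 33/70
P(X=0 | obs) = 9/35 / 33/70 = 6/11
P(X=1 | obs) = 3/14 / 33/70 = 5/11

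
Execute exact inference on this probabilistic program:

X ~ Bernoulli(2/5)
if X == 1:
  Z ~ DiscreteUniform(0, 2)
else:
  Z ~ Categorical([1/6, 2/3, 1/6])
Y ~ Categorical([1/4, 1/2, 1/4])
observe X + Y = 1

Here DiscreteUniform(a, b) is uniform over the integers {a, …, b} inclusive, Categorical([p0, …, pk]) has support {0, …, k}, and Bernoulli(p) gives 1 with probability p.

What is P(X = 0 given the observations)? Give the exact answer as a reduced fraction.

Enumerate traces; 6 have nonzero weight after conditioning:
  (X=0, Z=0, Y=1) weight 1/20
  (X=0, Z=1, Y=1) weight 1/5
  (X=0, Z=2, Y=1) weight 1/20
  (X=1, Z=0, Y=0) weight 1/30
  (X=1, Z=1, Y=0) weight 1/30
  (X=1, Z=2, Y=0) weight 1/30
Group by X:
  weight(X=0) = 3/10
  weight(X=1) = 1/10
Total weight = 3/10 + 1/10 = 2/5
P(X=0 | obs) = 3/10 / 2/5 = 3/4
P(X=1 | obs) = 1/10 / 2/5 = 1/4

P(X = 0 | obs) = 3/4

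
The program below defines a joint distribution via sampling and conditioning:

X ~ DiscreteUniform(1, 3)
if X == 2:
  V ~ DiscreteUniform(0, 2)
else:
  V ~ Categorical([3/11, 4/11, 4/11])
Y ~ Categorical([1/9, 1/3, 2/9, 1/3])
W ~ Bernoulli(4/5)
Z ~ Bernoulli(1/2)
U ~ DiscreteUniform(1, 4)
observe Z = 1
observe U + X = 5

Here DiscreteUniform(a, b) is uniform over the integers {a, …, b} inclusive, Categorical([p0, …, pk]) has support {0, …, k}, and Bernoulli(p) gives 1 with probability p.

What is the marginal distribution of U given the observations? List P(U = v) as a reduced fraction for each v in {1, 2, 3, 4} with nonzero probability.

Enumerate traces; 72 have nonzero weight after conditioning:
  (X=1, V=0, Y=0, W=0, Z=1, U=4) weight 1/3960
  (X=1, V=0, Y=0, W=1, Z=1, U=4) weight 1/990
  (X=1, V=0, Y=1, W=0, Z=1, U=4) weight 1/1320
  (X=1, V=0, Y=1, W=1, Z=1, U=4) weight 1/330
  (X=1, V=0, Y=2, W=0, Z=1, U=4) weight 1/1980
  (X=1, V=0, Y=2, W=1, Z=1, U=4) weight 1/495
  (X=1, V=0, Y=3, W=0, Z=1, U=4) weight 1/1320
  (X=1, V=0, Y=3, W=1, Z=1, U=4) weight 1/330
  (X=2, V=0, Y=0, W=0, Z=1, U=3) weight 1/3240
  (X=3, V=0, Y=0, W=0, Z=1, U=2) weight 1/3960
  … 62 more
Group by U:
  weight(U=2) = 1/24
  weight(U=3) = 1/24
  weight(U=4) = 1/24
Total weight = 1/24 + 1/24 + 1/24 = 1/8
P(U=2 | obs) = 1/24 / 1/8 = 1/3
P(U=3 | obs) = 1/24 / 1/8 = 1/3
P(U=4 | obs) = 1/24 / 1/8 = 1/3

P(U=2) = 1/3, P(U=3) = 1/3, P(U=4) = 1/3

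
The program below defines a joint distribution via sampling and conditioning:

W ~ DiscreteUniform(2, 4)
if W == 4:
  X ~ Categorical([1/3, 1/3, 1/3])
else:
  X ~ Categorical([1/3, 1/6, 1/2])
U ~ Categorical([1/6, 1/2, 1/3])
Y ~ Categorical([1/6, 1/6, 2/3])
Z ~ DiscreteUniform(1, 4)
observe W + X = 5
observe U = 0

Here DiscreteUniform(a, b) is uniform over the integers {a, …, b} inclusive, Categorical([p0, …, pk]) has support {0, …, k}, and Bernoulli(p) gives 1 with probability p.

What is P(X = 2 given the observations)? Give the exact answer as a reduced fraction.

P(X = 2 | obs) = 3/5

Enumerate traces; 24 have nonzero weight after conditioning:
  (W=3, X=2, U=0, Y=0, Z=1) weight 1/864
  (W=3, X=2, U=0, Y=0, Z=2) weight 1/864
  (W=3, X=2, U=0, Y=0, Z=3) weight 1/864
  (W=3, X=2, U=0, Y=0, Z=4) weight 1/864
  (W=3, X=2, U=0, Y=1, Z=1) weight 1/864
  (W=3, X=2, U=0, Y=1, Z=2) weight 1/864
  (W=3, X=2, U=0, Y=1, Z=3) weight 1/864
  (W=3, X=2, U=0, Y=1, Z=4) weight 1/864
  (W=4, X=1, U=0, Y=0, Z=1) weight 1/1296
  … 15 more
Group by X:
  weight(X=1) = 1/54
  weight(X=2) = 1/36
Total weight = 1/54 + 1/36 = 5/108
P(X=1 | obs) = 1/54 / 5/108 = 2/5
P(X=2 | obs) = 1/36 / 5/108 = 3/5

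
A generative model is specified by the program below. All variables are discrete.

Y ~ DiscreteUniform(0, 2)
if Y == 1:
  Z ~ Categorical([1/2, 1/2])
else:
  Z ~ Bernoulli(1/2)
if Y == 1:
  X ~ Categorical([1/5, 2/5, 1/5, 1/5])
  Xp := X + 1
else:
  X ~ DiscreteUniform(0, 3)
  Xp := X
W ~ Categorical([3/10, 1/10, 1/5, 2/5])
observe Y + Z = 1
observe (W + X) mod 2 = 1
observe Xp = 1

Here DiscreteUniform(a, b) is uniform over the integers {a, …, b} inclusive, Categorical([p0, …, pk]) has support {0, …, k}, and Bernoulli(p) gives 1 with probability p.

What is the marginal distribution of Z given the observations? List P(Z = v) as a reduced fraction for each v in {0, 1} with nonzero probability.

Enumerate traces; 4 have nonzero weight after conditioning:
  (Y=0, Z=1, X=1, W=0) weight 1/80
  (Y=0, Z=1, X=1, W=2) weight 1/120
  (Y=1, Z=0, X=0, W=1) weight 1/300
  (Y=1, Z=0, X=0, W=3) weight 1/75
Group by Z:
  weight(Z=0) = 1/60
  weight(Z=1) = 1/48
Total weight = 1/60 + 1/48 = 3/80
P(Z=0 | obs) = 1/60 / 3/80 = 4/9
P(Z=1 | obs) = 1/48 / 3/80 = 5/9

P(Z=0) = 4/9, P(Z=1) = 5/9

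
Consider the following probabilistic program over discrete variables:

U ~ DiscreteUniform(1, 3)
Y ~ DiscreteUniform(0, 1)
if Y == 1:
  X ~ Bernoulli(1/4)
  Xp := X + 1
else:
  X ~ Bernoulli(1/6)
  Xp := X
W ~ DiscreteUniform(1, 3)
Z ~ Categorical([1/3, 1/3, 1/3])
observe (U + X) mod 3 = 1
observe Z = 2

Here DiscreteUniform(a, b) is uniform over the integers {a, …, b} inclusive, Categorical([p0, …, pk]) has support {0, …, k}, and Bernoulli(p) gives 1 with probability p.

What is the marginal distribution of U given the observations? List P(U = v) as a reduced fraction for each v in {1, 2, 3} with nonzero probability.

P(U=1) = 19/24, P(U=3) = 5/24

Enumerate traces; 12 have nonzero weight after conditioning:
  (U=1, Y=0, X=0, W=1, Z=2) weight 5/324
  (U=1, Y=0, X=0, W=2, Z=2) weight 5/324
  (U=1, Y=0, X=0, W=3, Z=2) weight 5/324
  (U=1, Y=1, X=0, W=1, Z=2) weight 1/72
  (U=1, Y=1, X=0, W=2, Z=2) weight 1/72
  (U=1, Y=1, X=0, W=3, Z=2) weight 1/72
  (U=3, Y=0, X=1, W=1, Z=2) weight 1/324
  (U=3, Y=0, X=1, W=2, Z=2) weight 1/324
  … 4 more
Group by U:
  weight(U=1) = 19/216
  weight(U=3) = 5/216
Total weight = 19/216 + 5/216 = 1/9
P(U=1 | obs) = 19/216 / 1/9 = 19/24
P(U=3 | obs) = 5/216 / 1/9 = 5/24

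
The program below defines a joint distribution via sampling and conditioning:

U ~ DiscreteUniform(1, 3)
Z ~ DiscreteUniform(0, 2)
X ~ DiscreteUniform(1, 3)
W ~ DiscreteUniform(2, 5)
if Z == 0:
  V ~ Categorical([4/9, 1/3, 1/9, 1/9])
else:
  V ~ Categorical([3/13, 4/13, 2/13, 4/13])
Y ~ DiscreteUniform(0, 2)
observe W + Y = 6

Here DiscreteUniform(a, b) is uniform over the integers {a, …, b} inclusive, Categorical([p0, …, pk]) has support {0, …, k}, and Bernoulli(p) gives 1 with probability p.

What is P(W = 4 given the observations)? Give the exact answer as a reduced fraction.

P(W = 4 | obs) = 1/2

Enumerate traces; 216 have nonzero weight after conditioning:
  (U=1, Z=0, X=1, W=4, V=0, Y=2) weight 1/729
  (U=1, Z=0, X=1, W=4, V=1, Y=2) weight 1/972
  (U=1, Z=0, X=1, W=4, V=2, Y=2) weight 1/2916
  (U=1, Z=0, X=1, W=4, V=3, Y=2) weight 1/2916
  (U=1, Z=0, X=1, W=5, V=0, Y=1) weight 1/729
  (U=1, Z=0, X=1, W=5, V=1, Y=1) weight 1/972
  (U=1, Z=0, X=1, W=5, V=2, Y=1) weight 1/2916
  (U=1, Z=0, X=1, W=5, V=3, Y=1) weight 1/2916
  … 208 more
Group by W:
  weight(W=4) = 1/12
  weight(W=5) = 1/12
Total weight = 1/12 + 1/12 = 1/6
P(W=4 | obs) = 1/12 / 1/6 = 1/2
P(W=5 | obs) = 1/12 / 1/6 = 1/2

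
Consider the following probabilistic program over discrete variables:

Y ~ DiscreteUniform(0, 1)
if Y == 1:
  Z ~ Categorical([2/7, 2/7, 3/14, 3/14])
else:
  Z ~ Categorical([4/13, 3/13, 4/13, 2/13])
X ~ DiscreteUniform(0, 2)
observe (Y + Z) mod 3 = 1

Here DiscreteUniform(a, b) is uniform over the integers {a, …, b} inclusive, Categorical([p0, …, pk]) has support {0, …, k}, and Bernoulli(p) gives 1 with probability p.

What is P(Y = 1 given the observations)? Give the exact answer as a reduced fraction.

P(Y = 1 | obs) = 13/19

Enumerate traces; 9 have nonzero weight after conditioning:
  (Y=0, Z=1, X=0) weight 1/26
  (Y=0, Z=1, X=1) weight 1/26
  (Y=0, Z=1, X=2) weight 1/26
  (Y=1, Z=0, X=0) weight 1/21
  (Y=1, Z=0, X=1) weight 1/21
  (Y=1, Z=0, X=2) weight 1/21
  (Y=1, Z=3, X=0) weight 1/28
  (Y=1, Z=3, X=1) weight 1/28
  … 1 more
Group by Y:
  weight(Y=0) = 3/26
  weight(Y=1) = 1/4
Total weight = 3/26 + 1/4 = 19/52
P(Y=0 | obs) = 3/26 / 19/52 = 6/19
P(Y=1 | obs) = 1/4 / 19/52 = 13/19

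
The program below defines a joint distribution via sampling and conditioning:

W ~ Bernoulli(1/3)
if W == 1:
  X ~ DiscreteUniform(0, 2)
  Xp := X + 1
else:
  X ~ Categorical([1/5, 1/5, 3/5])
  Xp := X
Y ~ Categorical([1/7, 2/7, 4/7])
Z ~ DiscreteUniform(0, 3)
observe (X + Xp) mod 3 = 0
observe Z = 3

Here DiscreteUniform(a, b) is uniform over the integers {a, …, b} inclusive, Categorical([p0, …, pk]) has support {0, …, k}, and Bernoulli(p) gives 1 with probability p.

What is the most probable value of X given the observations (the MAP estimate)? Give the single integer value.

argmax_v P(X = v | obs) = 0

Enumerate traces; 6 have nonzero weight after conditioning:
  (W=0, X=0, Y=0, Z=3) weight 1/210
  (W=0, X=0, Y=1, Z=3) weight 1/105
  (W=0, X=0, Y=2, Z=3) weight 2/105
  (W=1, X=1, Y=0, Z=3) weight 1/252
  (W=1, X=1, Y=1, Z=3) weight 1/126
  (W=1, X=1, Y=2, Z=3) weight 1/63
Group by X:
  weight(X=0) = 1/30
  weight(X=1) = 1/36
Total weight = 1/30 + 1/36 = 11/180
P(X=0 | obs) = 1/30 / 11/180 = 6/11
P(X=1 | obs) = 1/36 / 11/180 = 5/11
argmax = 0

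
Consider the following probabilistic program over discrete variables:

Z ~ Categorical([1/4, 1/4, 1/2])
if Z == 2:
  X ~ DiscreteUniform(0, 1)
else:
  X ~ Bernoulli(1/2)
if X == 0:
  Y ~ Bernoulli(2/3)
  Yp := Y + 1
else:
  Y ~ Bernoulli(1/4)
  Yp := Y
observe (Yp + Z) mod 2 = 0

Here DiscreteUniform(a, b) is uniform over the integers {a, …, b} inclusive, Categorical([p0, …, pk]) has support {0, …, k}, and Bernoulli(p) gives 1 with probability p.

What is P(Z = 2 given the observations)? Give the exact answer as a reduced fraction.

Enumerate traces; 6 have nonzero weight after conditioning:
  (Z=0, X=0, Y=1) weight 1/12
  (Z=0, X=1, Y=0) weight 3/32
  (Z=1, X=0, Y=0) weight 1/24
  (Z=1, X=1, Y=1) weight 1/32
  (Z=2, X=0, Y=1) weight 1/6
  (Z=2, X=1, Y=0) weight 3/16
Group by Z:
  weight(Z=0) = 17/96
  weight(Z=1) = 7/96
  weight(Z=2) = 17/48
Total weight = 17/96 + 7/96 + 17/48 = 29/48
P(Z=0 | obs) = 17/96 / 29/48 = 17/58
P(Z=1 | obs) = 7/96 / 29/48 = 7/58
P(Z=2 | obs) = 17/48 / 29/48 = 17/29

P(Z = 2 | obs) = 17/29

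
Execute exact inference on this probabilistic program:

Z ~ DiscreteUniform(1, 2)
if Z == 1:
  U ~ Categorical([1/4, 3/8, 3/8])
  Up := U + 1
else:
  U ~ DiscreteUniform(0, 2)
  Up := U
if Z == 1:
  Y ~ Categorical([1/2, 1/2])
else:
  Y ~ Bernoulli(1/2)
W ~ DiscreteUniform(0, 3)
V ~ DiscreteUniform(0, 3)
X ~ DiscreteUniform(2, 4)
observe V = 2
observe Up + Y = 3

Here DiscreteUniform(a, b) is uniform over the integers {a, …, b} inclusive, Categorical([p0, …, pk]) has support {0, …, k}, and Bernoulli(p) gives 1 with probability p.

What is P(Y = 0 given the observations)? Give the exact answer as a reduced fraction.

Enumerate traces; 36 have nonzero weight after conditioning:
  (Z=1, U=1, Y=1, W=0, V=2, X=2) weight 1/512
  (Z=1, U=1, Y=1, W=0, V=2, X=3) weight 1/512
  (Z=1, U=1, Y=1, W=0, V=2, X=4) weight 1/512
  (Z=1, U=1, Y=1, W=1, V=2, X=2) weight 1/512
  (Z=1, U=1, Y=1, W=1, V=2, X=3) weight 1/512
  (Z=1, U=1, Y=1, W=1, V=2, X=4) weight 1/512
  (Z=1, U=1, Y=1, W=2, V=2, X=2) weight 1/512
  (Z=1, U=1, Y=1, W=2, V=2, X=3) weight 1/512
  (Z=1, U=2, Y=0, W=0, V=2, X=2) weight 1/512
  … 27 more
Group by Y:
  weight(Y=0) = 3/128
  weight(Y=1) = 17/384
Total weight = 3/128 + 17/384 = 13/192
P(Y=0 | obs) = 3/128 / 13/192 = 9/26
P(Y=1 | obs) = 17/384 / 13/192 = 17/26

P(Y = 0 | obs) = 9/26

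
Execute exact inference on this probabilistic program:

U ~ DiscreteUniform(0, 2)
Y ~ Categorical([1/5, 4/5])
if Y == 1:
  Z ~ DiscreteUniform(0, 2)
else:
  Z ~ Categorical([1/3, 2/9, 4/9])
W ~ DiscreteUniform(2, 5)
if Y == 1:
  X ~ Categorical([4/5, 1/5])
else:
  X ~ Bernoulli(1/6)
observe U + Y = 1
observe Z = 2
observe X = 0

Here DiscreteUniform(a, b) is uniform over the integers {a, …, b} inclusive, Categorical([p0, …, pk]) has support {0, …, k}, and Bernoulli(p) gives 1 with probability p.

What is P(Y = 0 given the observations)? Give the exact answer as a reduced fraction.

P(Y = 0 | obs) = 25/97

Enumerate traces; 8 have nonzero weight after conditioning:
  (U=0, Y=1, Z=2, W=2, X=0) weight 4/225
  (U=0, Y=1, Z=2, W=3, X=0) weight 4/225
  (U=0, Y=1, Z=2, W=4, X=0) weight 4/225
  (U=0, Y=1, Z=2, W=5, X=0) weight 4/225
  (U=1, Y=0, Z=2, W=2, X=0) weight 1/162
  (U=1, Y=0, Z=2, W=3, X=0) weight 1/162
  (U=1, Y=0, Z=2, W=4, X=0) weight 1/162
  (U=1, Y=0, Z=2, W=5, X=0) weight 1/162
Group by Y:
  weight(Y=0) = 2/81
  weight(Y=1) = 16/225
Total weight = 2/81 + 16/225 = 194/2025
P(Y=0 | obs) = 2/81 / 194/2025 = 25/97
P(Y=1 | obs) = 16/225 / 194/2025 = 72/97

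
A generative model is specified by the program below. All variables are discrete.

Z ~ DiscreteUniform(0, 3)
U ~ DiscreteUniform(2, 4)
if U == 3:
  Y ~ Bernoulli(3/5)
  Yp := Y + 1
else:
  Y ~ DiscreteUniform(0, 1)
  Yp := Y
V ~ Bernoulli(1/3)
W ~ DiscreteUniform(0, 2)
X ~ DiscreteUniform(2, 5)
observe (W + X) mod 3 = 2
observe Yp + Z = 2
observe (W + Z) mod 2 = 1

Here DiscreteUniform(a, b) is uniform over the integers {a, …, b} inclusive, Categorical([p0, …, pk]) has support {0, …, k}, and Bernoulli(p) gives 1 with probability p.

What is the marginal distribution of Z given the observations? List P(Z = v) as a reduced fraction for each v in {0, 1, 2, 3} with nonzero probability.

Enumerate traces; 24 have nonzero weight after conditioning:
  (Z=0, U=3, Y=1, V=0, W=1, X=4) weight 1/360
  (Z=0, U=3, Y=1, V=1, W=1, X=4) weight 1/720
  (Z=1, U=2, Y=1, V=0, W=0, X=2) weight 1/432
  (Z=1, U=2, Y=1, V=0, W=0, X=5) weight 1/432
  (Z=1, U=2, Y=1, V=0, W=2, X=3) weight 1/432
  (Z=1, U=2, Y=1, V=1, W=0, X=2) weight 1/864
  (Z=1, U=2, Y=1, V=1, W=0, X=5) weight 1/864
  (Z=1, U=2, Y=1, V=1, W=2, X=3) weight 1/864
  (Z=2, U=2, Y=0, V=0, W=1, X=4) weight 1/432
  … 15 more
Group by Z:
  weight(Z=0) = 1/240
  weight(Z=1) = 7/240
  weight(Z=2) = 1/144
Total weight = 1/240 + 7/240 + 1/144 = 29/720
P(Z=0 | obs) = 1/240 / 29/720 = 3/29
P(Z=1 | obs) = 7/240 / 29/720 = 21/29
P(Z=2 | obs) = 1/144 / 29/720 = 5/29

P(Z=0) = 3/29, P(Z=1) = 21/29, P(Z=2) = 5/29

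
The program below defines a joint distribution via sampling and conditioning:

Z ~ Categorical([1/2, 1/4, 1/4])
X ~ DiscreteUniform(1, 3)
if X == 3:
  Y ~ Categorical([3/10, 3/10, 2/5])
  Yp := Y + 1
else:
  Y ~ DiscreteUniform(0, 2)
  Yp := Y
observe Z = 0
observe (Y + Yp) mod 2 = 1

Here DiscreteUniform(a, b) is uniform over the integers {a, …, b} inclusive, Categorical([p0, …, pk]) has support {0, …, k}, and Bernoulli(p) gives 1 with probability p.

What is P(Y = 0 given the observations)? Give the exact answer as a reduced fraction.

P(Y = 0 | obs) = 3/10

Enumerate traces; 3 have nonzero weight after conditioning:
  (Z=0, X=3, Y=0) weight 1/20
  (Z=0, X=3, Y=1) weight 1/20
  (Z=0, X=3, Y=2) weight 1/15
Group by Y:
  weight(Y=0) = 1/20
  weight(Y=1) = 1/20
  weight(Y=2) = 1/15
Total weight = 1/20 + 1/20 + 1/15 = 1/6
P(Y=0 | obs) = 1/20 / 1/6 = 3/10
P(Y=1 | obs) = 1/20 / 1/6 = 3/10
P(Y=2 | obs) = 1/15 / 1/6 = 2/5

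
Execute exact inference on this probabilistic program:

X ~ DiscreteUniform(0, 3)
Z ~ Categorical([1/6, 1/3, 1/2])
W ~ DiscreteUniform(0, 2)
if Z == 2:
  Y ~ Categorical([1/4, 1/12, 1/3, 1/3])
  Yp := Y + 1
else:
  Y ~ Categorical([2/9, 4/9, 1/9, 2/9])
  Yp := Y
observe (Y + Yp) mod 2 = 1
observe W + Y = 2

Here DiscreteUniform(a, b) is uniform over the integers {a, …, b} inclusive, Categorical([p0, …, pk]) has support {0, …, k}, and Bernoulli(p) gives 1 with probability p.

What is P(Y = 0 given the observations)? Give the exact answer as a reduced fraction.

Enumerate traces; 12 have nonzero weight after conditioning:
  (X=0, Z=2, W=0, Y=2) weight 1/72
  (X=0, Z=2, W=1, Y=1) weight 1/288
  (X=0, Z=2, W=2, Y=0) weight 1/96
  (X=1, Z=2, W=0, Y=2) weight 1/72
  (X=1, Z=2, W=1, Y=1) weight 1/288
  (X=1, Z=2, W=2, Y=0) weight 1/96
  (X=2, Z=2, W=0, Y=2) weight 1/72
  (X=2, Z=2, W=1, Y=1) weight 1/288
  … 4 more
Group by Y:
  weight(Y=0) = 1/24
  weight(Y=1) = 1/72
  weight(Y=2) = 1/18
Total weight = 1/24 + 1/72 + 1/18 = 1/9
P(Y=0 | obs) = 1/24 / 1/9 = 3/8
P(Y=1 | obs) = 1/72 / 1/9 = 1/8
P(Y=2 | obs) = 1/18 / 1/9 = 1/2

P(Y = 0 | obs) = 3/8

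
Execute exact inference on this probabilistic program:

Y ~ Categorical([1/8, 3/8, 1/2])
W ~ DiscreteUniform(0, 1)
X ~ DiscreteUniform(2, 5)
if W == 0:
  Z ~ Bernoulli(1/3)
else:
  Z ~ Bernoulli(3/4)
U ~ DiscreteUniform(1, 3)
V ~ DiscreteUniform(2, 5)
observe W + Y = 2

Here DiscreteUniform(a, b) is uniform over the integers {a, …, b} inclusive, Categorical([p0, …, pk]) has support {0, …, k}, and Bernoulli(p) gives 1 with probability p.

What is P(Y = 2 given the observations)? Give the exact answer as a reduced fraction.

Enumerate traces; 192 have nonzero weight after conditioning:
  (Y=1, W=1, X=2, Z=0, U=1, V=2) weight 1/1024
  (Y=1, W=1, X=2, Z=0, U=1, V=3) weight 1/1024
  (Y=1, W=1, X=2, Z=0, U=1, V=4) weight 1/1024
  (Y=1, W=1, X=2, Z=0, U=1, V=5) weight 1/1024
  (Y=1, W=1, X=2, Z=0, U=2, V=2) weight 1/1024
  (Y=1, W=1, X=2, Z=0, U=2, V=3) weight 1/1024
  (Y=1, W=1, X=2, Z=0, U=2, V=4) weight 1/1024
  (Y=1, W=1, X=2, Z=0, U=2, V=5) weight 1/1024
  (Y=2, W=0, X=2, Z=0, U=1, V=2) weight 1/288
  … 183 more
Group by Y:
  weight(Y=1) = 3/16
  weight(Y=2) = 1/4
Total weight = 3/16 + 1/4 = 7/16
P(Y=1 | obs) = 3/16 / 7/16 = 3/7
P(Y=2 | obs) = 1/4 / 7/16 = 4/7

P(Y = 2 | obs) = 4/7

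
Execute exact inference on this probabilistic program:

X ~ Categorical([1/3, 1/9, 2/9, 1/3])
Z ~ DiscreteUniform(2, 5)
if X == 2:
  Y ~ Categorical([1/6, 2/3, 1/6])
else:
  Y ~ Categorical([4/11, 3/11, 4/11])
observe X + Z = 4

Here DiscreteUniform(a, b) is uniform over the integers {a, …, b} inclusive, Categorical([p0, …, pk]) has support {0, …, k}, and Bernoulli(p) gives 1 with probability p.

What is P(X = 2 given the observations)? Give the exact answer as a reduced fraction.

P(X = 2 | obs) = 1/3

Enumerate traces; 9 have nonzero weight after conditioning:
  (X=0, Z=4, Y=0) weight 1/33
  (X=0, Z=4, Y=1) weight 1/44
  (X=0, Z=4, Y=2) weight 1/33
  (X=1, Z=3, Y=0) weight 1/99
  (X=1, Z=3, Y=1) weight 1/132
  (X=1, Z=3, Y=2) weight 1/99
  (X=2, Z=2, Y=0) weight 1/108
  (X=2, Z=2, Y=1) weight 1/27
  … 1 more
Group by X:
  weight(X=0) = 1/12
  weight(X=1) = 1/36
  weight(X=2) = 1/18
Total weight = 1/12 + 1/36 + 1/18 = 1/6
P(X=0 | obs) = 1/12 / 1/6 = 1/2
P(X=1 | obs) = 1/36 / 1/6 = 1/6
P(X=2 | obs) = 1/18 / 1/6 = 1/3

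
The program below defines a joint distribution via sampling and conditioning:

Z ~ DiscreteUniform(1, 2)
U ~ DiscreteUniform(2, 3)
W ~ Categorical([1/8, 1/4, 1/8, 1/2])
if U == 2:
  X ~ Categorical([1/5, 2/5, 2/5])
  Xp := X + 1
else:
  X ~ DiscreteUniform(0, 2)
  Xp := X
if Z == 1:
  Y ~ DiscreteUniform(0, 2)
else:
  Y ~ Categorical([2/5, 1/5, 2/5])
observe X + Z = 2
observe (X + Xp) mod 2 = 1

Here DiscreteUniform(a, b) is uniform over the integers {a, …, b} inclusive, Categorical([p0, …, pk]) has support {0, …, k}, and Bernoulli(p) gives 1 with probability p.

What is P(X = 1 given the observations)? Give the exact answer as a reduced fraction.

Enumerate traces; 24 have nonzero weight after conditioning:
  (Z=1, U=2, W=0, X=1, Y=0) weight 1/240
  (Z=1, U=2, W=0, X=1, Y=1) weight 1/240
  (Z=1, U=2, W=0, X=1, Y=2) weight 1/240
  (Z=1, U=2, W=1, X=1, Y=0) weight 1/120
  (Z=1, U=2, W=1, X=1, Y=1) weight 1/120
  (Z=1, U=2, W=1, X=1, Y=2) weight 1/120
  (Z=1, U=2, W=2, X=1, Y=0) weight 1/240
  (Z=1, U=2, W=2, X=1, Y=1) weight 1/240
  (Z=2, U=2, W=0, X=0, Y=0) weight 1/400
  … 15 more
Group by X:
  weight(X=0) = 1/20
  weight(X=1) = 1/10
Total weight = 1/20 + 1/10 = 3/20
P(X=0 | obs) = 1/20 / 3/20 = 1/3
P(X=1 | obs) = 1/10 / 3/20 = 2/3

P(X = 1 | obs) = 2/3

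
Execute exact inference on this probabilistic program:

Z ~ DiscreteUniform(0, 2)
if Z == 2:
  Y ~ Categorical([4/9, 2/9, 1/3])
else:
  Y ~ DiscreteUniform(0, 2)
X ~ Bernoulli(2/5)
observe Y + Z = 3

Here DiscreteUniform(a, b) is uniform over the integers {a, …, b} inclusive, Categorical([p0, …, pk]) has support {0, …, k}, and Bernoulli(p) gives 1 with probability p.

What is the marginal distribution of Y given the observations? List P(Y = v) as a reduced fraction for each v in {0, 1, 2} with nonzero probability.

P(Y=1) = 2/5, P(Y=2) = 3/5

Enumerate traces; 4 have nonzero weight after conditioning:
  (Z=1, Y=2, X=0) weight 1/15
  (Z=1, Y=2, X=1) weight 2/45
  (Z=2, Y=1, X=0) weight 2/45
  (Z=2, Y=1, X=1) weight 4/135
Group by Y:
  weight(Y=1) = 2/27
  weight(Y=2) = 1/9
Total weight = 2/27 + 1/9 = 5/27
P(Y=1 | obs) = 2/27 / 5/27 = 2/5
P(Y=2 | obs) = 1/9 / 5/27 = 3/5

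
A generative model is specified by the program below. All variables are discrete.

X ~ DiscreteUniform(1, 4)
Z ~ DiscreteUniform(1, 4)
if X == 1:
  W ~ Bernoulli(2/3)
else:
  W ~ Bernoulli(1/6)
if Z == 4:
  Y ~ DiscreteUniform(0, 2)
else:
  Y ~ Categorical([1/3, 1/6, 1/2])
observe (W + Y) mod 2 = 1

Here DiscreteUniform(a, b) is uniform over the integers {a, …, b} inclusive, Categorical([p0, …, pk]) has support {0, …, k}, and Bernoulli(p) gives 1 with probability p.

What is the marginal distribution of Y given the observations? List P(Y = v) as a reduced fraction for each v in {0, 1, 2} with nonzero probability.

P(Y=0) = 28/109, P(Y=1) = 85/218, P(Y=2) = 77/218

Enumerate traces; 48 have nonzero weight after conditioning:
  (X=1, Z=1, W=0, Y=1) weight 1/288
  (X=1, Z=1, W=1, Y=0) weight 1/72
  (X=1, Z=1, W=1, Y=2) weight 1/48
  (X=1, Z=2, W=0, Y=1) weight 1/288
  (X=1, Z=2, W=1, Y=0) weight 1/72
  (X=1, Z=2, W=1, Y=2) weight 1/48
  (X=1, Z=3, W=0, Y=1) weight 1/288
  (X=1, Z=3, W=1, Y=0) weight 1/72
  … 40 more
Group by Y:
  weight(Y=0) = 7/72
  weight(Y=1) = 85/576
  weight(Y=2) = 77/576
Total weight = 7/72 + 85/576 + 77/576 = 109/288
P(Y=0 | obs) = 7/72 / 109/288 = 28/109
P(Y=1 | obs) = 85/576 / 109/288 = 85/218
P(Y=2 | obs) = 77/576 / 109/288 = 77/218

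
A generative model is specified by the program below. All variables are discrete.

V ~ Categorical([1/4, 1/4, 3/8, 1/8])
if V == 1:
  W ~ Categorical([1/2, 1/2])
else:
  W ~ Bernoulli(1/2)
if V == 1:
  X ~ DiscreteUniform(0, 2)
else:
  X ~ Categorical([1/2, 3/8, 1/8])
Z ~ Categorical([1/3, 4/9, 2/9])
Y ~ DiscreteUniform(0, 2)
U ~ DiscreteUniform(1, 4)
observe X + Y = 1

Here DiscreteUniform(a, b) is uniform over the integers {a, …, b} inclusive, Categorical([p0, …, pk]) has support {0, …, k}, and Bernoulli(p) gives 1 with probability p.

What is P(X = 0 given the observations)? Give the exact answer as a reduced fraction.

Enumerate traces; 192 have nonzero weight after conditioning:
  (V=0, W=0, X=0, Z=0, Y=1, U=1) weight 1/576
  (V=0, W=0, X=0, Z=0, Y=1, U=2) weight 1/576
  (V=0, W=0, X=0, Z=0, Y=1, U=3) weight 1/576
  (V=0, W=0, X=0, Z=0, Y=1, U=4) weight 1/576
  (V=0, W=0, X=0, Z=1, Y=1, U=1) weight 1/432
  (V=0, W=0, X=0, Z=1, Y=1, U=2) weight 1/432
  (V=0, W=0, X=0, Z=1, Y=1, U=3) weight 1/432
  (V=0, W=0, X=0, Z=1, Y=1, U=4) weight 1/432
  (V=0, W=0, X=1, Z=0, Y=0, U=1) weight 1/768
  … 183 more
Group by X:
  weight(X=0) = 11/72
  weight(X=1) = 35/288
Total weight = 11/72 + 35/288 = 79/288
P(X=0 | obs) = 11/72 / 79/288 = 44/79
P(X=1 | obs) = 35/288 / 79/288 = 35/79

P(X = 0 | obs) = 44/79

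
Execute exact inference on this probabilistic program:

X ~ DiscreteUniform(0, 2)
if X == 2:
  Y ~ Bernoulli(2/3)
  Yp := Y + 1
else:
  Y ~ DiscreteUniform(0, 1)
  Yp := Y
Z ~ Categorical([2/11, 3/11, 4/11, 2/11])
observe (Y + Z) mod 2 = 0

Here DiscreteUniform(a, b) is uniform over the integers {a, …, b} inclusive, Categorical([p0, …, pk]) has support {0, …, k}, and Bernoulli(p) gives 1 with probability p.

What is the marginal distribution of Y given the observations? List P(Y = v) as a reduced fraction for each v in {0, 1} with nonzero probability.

P(Y=0) = 24/49, P(Y=1) = 25/49

Enumerate traces; 12 have nonzero weight after conditioning:
  (X=0, Y=0, Z=0) weight 1/33
  (X=0, Y=0, Z=2) weight 2/33
  (X=0, Y=1, Z=1) weight 1/22
  (X=0, Y=1, Z=3) weight 1/33
  (X=1, Y=0, Z=0) weight 1/33
  (X=1, Y=0, Z=2) weight 2/33
  (X=1, Y=1, Z=1) weight 1/22
  (X=1, Y=1, Z=3) weight 1/33
  … 4 more
Group by Y:
  weight(Y=0) = 8/33
  weight(Y=1) = 25/99
Total weight = 8/33 + 25/99 = 49/99
P(Y=0 | obs) = 8/33 / 49/99 = 24/49
P(Y=1 | obs) = 25/99 / 49/99 = 25/49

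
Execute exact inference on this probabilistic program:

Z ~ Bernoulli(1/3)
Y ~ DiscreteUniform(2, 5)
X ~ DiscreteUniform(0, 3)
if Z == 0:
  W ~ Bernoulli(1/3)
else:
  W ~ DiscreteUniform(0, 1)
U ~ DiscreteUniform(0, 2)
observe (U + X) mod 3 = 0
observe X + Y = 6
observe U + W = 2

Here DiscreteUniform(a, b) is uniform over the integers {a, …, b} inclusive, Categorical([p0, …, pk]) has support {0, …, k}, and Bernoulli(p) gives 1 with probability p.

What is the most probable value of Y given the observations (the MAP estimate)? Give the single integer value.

Enumerate traces; 4 have nonzero weight after conditioning:
  (Z=0, Y=4, X=2, W=1, U=1) weight 1/216
  (Z=0, Y=5, X=1, W=0, U=2) weight 1/108
  (Z=1, Y=4, X=2, W=1, U=1) weight 1/288
  (Z=1, Y=5, X=1, W=0, U=2) weight 1/288
Group by Y:
  weight(Y=4) = 7/864
  weight(Y=5) = 11/864
Total weight = 7/864 + 11/864 = 1/48
P(Y=4 | obs) = 7/864 / 1/48 = 7/18
P(Y=5 | obs) = 11/864 / 1/48 = 11/18
argmax = 5

argmax_v P(Y = v | obs) = 5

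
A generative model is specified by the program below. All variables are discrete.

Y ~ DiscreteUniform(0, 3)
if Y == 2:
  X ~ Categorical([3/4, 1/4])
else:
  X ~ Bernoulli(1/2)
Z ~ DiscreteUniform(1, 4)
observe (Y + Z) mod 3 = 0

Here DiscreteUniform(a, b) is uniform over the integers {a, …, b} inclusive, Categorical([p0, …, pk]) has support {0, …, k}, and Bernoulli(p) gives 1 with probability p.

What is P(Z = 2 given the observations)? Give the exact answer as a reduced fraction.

Enumerate traces; 10 have nonzero weight after conditioning:
  (Y=0, X=0, Z=3) weight 1/32
  (Y=0, X=1, Z=3) weight 1/32
  (Y=1, X=0, Z=2) weight 1/32
  (Y=1, X=1, Z=2) weight 1/32
  (Y=2, X=0, Z=1) weight 3/64
  (Y=2, X=0, Z=4) weight 3/64
  (Y=2, X=1, Z=1) weight 1/64
  (Y=2, X=1, Z=4) weight 1/64
  … 2 more
Group by Z:
  weight(Z=1) = 1/16
  weight(Z=2) = 1/16
  weight(Z=3) = 1/8
  weight(Z=4) = 1/16
Total weight = 1/16 + 1/16 + 1/8 + 1/16 = 5/16
P(Z=1 | obs) = 1/16 / 5/16 = 1/5
P(Z=2 | obs) = 1/16 / 5/16 = 1/5
P(Z=3 | obs) = 1/8 / 5/16 = 2/5
P(Z=4 | obs) = 1/16 / 5/16 = 1/5

P(Z = 2 | obs) = 1/5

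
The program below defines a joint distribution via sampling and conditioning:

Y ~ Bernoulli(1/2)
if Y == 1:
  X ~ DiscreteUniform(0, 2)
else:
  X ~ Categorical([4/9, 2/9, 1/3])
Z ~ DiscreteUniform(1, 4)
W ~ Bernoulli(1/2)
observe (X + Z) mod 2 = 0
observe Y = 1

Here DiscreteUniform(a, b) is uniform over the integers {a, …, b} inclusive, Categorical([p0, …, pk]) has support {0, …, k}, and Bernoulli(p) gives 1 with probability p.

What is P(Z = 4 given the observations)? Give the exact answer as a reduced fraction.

Enumerate traces; 12 have nonzero weight after conditioning:
  (Y=1, X=0, Z=2, W=0) weight 1/48
  (Y=1, X=0, Z=2, W=1) weight 1/48
  (Y=1, X=0, Z=4, W=0) weight 1/48
  (Y=1, X=0, Z=4, W=1) weight 1/48
  (Y=1, X=1, Z=1, W=0) weight 1/48
  (Y=1, X=1, Z=1, W=1) weight 1/48
  (Y=1, X=1, Z=3, W=0) weight 1/48
  (Y=1, X=1, Z=3, W=1) weight 1/48
  … 4 more
Group by Z:
  weight(Z=1) = 1/24
  weight(Z=2) = 1/12
  weight(Z=3) = 1/24
  weight(Z=4) = 1/12
Total weight = 1/24 + 1/12 + 1/24 + 1/12 = 1/4
P(Z=1 | obs) = 1/24 / 1/4 = 1/6
P(Z=2 | obs) = 1/12 / 1/4 = 1/3
P(Z=3 | obs) = 1/24 / 1/4 = 1/6
P(Z=4 | obs) = 1/12 / 1/4 = 1/3

P(Z = 4 | obs) = 1/3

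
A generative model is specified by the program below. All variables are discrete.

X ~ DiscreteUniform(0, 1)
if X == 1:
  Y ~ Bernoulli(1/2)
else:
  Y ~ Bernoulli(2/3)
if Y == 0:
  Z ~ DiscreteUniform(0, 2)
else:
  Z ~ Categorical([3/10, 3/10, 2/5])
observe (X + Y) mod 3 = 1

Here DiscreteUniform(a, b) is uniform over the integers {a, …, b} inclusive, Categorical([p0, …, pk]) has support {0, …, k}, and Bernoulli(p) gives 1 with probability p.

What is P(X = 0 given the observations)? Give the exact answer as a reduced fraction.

P(X = 0 | obs) = 4/7

Enumerate traces; 6 have nonzero weight after conditioning:
  (X=0, Y=1, Z=0) weight 1/10
  (X=0, Y=1, Z=1) weight 1/10
  (X=0, Y=1, Z=2) weight 2/15
  (X=1, Y=0, Z=0) weight 1/12
  (X=1, Y=0, Z=1) weight 1/12
  (X=1, Y=0, Z=2) weight 1/12
Group by X:
  weight(X=0) = 1/3
  weight(X=1) = 1/4
Total weight = 1/3 + 1/4 = 7/12
P(X=0 | obs) = 1/3 / 7/12 = 4/7
P(X=1 | obs) = 1/4 / 7/12 = 3/7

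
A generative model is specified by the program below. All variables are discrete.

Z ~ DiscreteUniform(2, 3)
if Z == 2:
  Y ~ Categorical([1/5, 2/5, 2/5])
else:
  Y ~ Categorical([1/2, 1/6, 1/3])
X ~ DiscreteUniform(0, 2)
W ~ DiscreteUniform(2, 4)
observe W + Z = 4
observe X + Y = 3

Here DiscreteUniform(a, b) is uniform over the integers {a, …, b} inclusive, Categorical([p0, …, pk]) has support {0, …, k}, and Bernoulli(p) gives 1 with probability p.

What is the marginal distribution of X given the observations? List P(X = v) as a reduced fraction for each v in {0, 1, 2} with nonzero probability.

Enumerate traces; 2 have nonzero weight after conditioning:
  (Z=2, Y=1, X=2, W=2) weight 1/45
  (Z=2, Y=2, X=1, W=2) weight 1/45
Group by X:
  weight(X=1) = 1/45
  weight(X=2) = 1/45
Total weight = 1/45 + 1/45 = 2/45
P(X=1 | obs) = 1/45 / 2/45 = 1/2
P(X=2 | obs) = 1/45 / 2/45 = 1/2

P(X=1) = 1/2, P(X=2) = 1/2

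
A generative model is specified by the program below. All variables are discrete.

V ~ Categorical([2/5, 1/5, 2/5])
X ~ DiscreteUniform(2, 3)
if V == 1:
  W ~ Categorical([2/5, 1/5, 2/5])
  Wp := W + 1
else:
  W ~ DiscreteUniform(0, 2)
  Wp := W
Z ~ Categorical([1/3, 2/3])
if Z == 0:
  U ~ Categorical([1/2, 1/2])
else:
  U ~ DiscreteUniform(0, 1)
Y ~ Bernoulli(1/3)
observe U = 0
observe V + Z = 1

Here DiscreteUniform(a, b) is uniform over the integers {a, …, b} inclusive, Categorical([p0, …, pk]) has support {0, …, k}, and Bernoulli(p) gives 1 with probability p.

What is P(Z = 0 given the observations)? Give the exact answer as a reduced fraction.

P(Z = 0 | obs) = 1/5

Enumerate traces; 24 have nonzero weight after conditioning:
  (V=0, X=2, W=0, Z=1, U=0, Y=0) weight 2/135
  (V=0, X=2, W=0, Z=1, U=0, Y=1) weight 1/135
  (V=0, X=2, W=1, Z=1, U=0, Y=0) weight 2/135
  (V=0, X=2, W=1, Z=1, U=0, Y=1) weight 1/135
  (V=0, X=2, W=2, Z=1, U=0, Y=0) weight 2/135
  (V=0, X=2, W=2, Z=1, U=0, Y=1) weight 1/135
  (V=0, X=3, W=0, Z=1, U=0, Y=0) weight 2/135
  (V=0, X=3, W=0, Z=1, U=0, Y=1) weight 1/135
  (V=1, X=2, W=0, Z=0, U=0, Y=0) weight 1/225
  … 15 more
Group by Z:
  weight(Z=0) = 1/30
  weight(Z=1) = 2/15
Total weight = 1/30 + 2/15 = 1/6
P(Z=0 | obs) = 1/30 / 1/6 = 1/5
P(Z=1 | obs) = 2/15 / 1/6 = 4/5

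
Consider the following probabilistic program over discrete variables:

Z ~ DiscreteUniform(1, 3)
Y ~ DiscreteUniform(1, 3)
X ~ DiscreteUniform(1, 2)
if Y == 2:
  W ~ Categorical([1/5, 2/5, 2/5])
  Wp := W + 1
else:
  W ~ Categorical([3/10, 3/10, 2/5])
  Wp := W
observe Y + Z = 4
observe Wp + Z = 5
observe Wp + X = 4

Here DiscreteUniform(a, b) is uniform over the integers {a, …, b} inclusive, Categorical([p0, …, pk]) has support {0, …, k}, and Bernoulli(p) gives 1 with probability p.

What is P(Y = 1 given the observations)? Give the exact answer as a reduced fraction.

P(Y = 1 | obs) = 1/2

Enumerate traces; 2 have nonzero weight after conditioning:
  (Z=2, Y=2, X=1, W=2) weight 1/45
  (Z=3, Y=1, X=2, W=2) weight 1/45
Group by Y:
  weight(Y=1) = 1/45
  weight(Y=2) = 1/45
Total weight = 1/45 + 1/45 = 2/45
P(Y=1 | obs) = 1/45 / 2/45 = 1/2
P(Y=2 | obs) = 1/45 / 2/45 = 1/2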